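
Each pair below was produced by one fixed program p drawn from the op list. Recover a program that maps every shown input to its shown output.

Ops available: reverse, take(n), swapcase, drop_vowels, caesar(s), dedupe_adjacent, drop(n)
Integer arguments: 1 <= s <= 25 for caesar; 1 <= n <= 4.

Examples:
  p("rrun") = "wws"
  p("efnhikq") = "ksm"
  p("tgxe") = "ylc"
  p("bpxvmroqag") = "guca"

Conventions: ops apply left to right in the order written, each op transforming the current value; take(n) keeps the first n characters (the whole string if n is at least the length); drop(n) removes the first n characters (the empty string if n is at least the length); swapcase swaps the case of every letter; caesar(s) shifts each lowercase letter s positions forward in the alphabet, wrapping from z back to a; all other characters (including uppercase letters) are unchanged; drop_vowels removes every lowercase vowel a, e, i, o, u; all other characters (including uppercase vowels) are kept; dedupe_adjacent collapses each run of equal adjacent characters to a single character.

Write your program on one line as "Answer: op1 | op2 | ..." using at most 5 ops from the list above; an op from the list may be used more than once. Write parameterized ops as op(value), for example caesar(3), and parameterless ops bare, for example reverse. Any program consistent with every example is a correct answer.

take(4) | reverse | drop_vowels | reverse | caesar(5)

Check, running the answer program on each example:
  "rrun" -> "rrun" -> "nurr" -> "nrr" -> "rrn" -> "wws"
  "efnhikq" -> "efnh" -> "hnfe" -> "hnf" -> "fnh" -> "ksm"
  "tgxe" -> "tgxe" -> "exgt" -> "xgt" -> "tgx" -> "ylc"
  "bpxvmroqag" -> "bpxv" -> "vxpb" -> "vxpb" -> "bpxv" -> "guca"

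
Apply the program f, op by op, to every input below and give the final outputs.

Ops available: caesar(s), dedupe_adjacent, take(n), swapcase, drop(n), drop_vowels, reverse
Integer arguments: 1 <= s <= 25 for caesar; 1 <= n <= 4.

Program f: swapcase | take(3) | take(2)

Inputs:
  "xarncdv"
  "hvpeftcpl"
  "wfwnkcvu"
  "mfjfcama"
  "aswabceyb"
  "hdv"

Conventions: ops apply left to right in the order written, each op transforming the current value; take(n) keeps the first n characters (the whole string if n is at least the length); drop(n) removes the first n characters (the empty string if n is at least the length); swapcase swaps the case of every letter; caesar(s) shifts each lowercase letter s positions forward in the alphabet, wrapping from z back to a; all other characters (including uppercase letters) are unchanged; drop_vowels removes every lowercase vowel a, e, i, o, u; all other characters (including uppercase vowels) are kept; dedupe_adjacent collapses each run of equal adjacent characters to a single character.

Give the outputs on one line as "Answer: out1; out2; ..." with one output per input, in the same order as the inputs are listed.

"XA"; "HV"; "WF"; "MF"; "AS"; "HD"

Execution, op by op:
  "xarncdv" -> "XARNCDV" -> "XAR" -> "XA"
  "hvpeftcpl" -> "HVPEFTCPL" -> "HVP" -> "HV"
  "wfwnkcvu" -> "WFWNKCVU" -> "WFW" -> "WF"
  "mfjfcama" -> "MFJFCAMA" -> "MFJ" -> "MF"
  "aswabceyb" -> "ASWABCEYB" -> "ASW" -> "AS"
  "hdv" -> "HDV" -> "HDV" -> "HD"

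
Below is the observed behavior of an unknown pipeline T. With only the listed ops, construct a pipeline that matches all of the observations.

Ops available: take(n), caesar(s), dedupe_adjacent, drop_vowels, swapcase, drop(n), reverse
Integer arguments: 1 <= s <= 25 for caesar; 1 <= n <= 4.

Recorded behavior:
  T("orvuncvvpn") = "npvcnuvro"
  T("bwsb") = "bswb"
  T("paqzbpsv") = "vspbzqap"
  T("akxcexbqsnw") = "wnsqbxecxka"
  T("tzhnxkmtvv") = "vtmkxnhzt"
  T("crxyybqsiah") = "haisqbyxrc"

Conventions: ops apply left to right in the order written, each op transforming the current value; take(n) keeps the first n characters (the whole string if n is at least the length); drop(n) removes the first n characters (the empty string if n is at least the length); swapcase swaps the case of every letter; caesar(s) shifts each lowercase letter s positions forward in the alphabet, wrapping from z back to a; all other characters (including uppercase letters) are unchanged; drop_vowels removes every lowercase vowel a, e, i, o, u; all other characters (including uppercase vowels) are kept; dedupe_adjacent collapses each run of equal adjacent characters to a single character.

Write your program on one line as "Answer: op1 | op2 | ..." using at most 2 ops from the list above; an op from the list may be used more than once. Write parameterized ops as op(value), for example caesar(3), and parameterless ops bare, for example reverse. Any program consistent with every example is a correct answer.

dedupe_adjacent | reverse

Check, running the answer program on each example:
  "orvuncvvpn" -> "orvuncvpn" -> "npvcnuvro"
  "bwsb" -> "bwsb" -> "bswb"
  "paqzbpsv" -> "paqzbpsv" -> "vspbzqap"
  "akxcexbqsnw" -> "akxcexbqsnw" -> "wnsqbxecxka"
  "tzhnxkmtvv" -> "tzhnxkmtv" -> "vtmkxnhzt"
  "crxyybqsiah" -> "crxybqsiah" -> "haisqbyxrc"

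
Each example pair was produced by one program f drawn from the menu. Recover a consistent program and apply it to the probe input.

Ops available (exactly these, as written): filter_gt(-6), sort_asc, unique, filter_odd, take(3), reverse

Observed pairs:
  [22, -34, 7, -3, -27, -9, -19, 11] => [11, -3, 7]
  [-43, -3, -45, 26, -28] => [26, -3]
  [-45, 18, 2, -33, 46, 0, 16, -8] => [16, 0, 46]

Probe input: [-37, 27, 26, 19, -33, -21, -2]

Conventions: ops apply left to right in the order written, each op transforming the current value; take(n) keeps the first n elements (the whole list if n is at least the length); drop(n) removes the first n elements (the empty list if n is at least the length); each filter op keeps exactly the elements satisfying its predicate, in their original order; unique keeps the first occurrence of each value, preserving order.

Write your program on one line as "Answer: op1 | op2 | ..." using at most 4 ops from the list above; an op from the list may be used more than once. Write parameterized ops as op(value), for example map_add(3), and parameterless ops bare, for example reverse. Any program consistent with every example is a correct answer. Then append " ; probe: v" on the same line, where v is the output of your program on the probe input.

reverse | filter_gt(-6) | take(3) ; probe: [-2, 19, 26]

Check, running the answer program on each example:
  [22, -34, 7, -3, -27, -9, -19, 11] -> [11, -19, -9, -27, -3, 7, -34, 22] -> [11, -3, 7, 22] -> [11, -3, 7]
  [-43, -3, -45, 26, -28] -> [-28, 26, -45, -3, -43] -> [26, -3] -> [26, -3]
  [-45, 18, 2, -33, 46, 0, 16, -8] -> [-8, 16, 0, 46, -33, 2, 18, -45] -> [16, 0, 46, 2, 18] -> [16, 0, 46]
  probe: [-37, 27, 26, 19, -33, -21, -2] -> [-2, -21, -33, 19, 26, 27, -37] -> [-2, 19, 26, 27] -> [-2, 19, 26]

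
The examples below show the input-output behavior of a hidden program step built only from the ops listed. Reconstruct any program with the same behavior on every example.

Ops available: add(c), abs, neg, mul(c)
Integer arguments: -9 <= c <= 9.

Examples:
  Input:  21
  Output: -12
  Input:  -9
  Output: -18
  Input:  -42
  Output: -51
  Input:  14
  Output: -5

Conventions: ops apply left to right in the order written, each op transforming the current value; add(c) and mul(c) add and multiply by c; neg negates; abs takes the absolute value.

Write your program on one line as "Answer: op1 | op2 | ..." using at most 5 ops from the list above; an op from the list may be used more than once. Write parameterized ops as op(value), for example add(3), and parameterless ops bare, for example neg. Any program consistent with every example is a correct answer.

neg | add(9) | abs | neg

Check, running the answer program on each example:
  21 -> -21 -> -12 -> 12 -> -12
  -9 -> 9 -> 18 -> 18 -> -18
  -42 -> 42 -> 51 -> 51 -> -51
  14 -> -14 -> -5 -> 5 -> -5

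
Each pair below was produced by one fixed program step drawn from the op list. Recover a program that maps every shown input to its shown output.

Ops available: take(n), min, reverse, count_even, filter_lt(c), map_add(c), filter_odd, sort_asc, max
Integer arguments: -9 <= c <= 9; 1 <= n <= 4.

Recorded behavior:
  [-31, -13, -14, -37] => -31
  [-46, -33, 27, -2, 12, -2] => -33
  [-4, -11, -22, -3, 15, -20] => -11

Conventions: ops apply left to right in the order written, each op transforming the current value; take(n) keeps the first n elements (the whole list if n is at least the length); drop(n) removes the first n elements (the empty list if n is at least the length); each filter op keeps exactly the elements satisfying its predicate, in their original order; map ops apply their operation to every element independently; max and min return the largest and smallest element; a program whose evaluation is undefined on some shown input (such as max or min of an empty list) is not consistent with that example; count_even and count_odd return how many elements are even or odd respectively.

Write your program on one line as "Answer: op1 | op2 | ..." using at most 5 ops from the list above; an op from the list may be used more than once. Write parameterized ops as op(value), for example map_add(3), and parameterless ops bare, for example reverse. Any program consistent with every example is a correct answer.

take(3) | filter_odd | reverse | min

Check, running the answer program on each example:
  [-31, -13, -14, -37] -> [-31, -13, -14] -> [-31, -13] -> [-13, -31] -> -31
  [-46, -33, 27, -2, 12, -2] -> [-46, -33, 27] -> [-33, 27] -> [27, -33] -> -33
  [-4, -11, -22, -3, 15, -20] -> [-4, -11, -22] -> [-11] -> [-11] -> -11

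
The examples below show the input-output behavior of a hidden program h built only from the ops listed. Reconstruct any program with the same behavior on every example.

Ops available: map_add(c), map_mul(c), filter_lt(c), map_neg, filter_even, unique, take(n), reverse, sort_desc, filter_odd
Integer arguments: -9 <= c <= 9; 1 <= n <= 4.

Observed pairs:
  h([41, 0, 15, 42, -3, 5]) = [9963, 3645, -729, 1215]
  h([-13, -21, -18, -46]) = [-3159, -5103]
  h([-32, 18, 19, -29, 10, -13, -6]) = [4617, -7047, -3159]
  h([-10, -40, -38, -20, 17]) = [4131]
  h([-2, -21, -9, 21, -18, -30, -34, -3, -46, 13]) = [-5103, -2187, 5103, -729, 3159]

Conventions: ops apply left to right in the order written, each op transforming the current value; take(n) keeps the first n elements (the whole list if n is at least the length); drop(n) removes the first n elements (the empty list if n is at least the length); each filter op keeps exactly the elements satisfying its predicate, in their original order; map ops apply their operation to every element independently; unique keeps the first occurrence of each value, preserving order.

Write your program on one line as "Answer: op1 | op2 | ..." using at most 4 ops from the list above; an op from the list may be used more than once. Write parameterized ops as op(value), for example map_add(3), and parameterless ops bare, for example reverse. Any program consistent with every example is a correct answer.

map_mul(9) | map_mul(-9) | filter_odd | map_mul(-3)

Check, running the answer program on each example:
  [41, 0, 15, 42, -3, 5] -> [369, 0, 135, 378, -27, 45] -> [-3321, 0, -1215, -3402, 243, -405] -> [-3321, -1215, 243, -405] -> [9963, 3645, -729, 1215]
  [-13, -21, -18, -46] -> [-117, -189, -162, -414] -> [1053, 1701, 1458, 3726] -> [1053, 1701] -> [-3159, -5103]
  [-32, 18, 19, -29, 10, -13, -6] -> [-288, 162, 171, -261, 90, -117, -54] -> [2592, -1458, -1539, 2349, -810, 1053, 486] -> [-1539, 2349, 1053] -> [4617, -7047, -3159]
  [-10, -40, -38, -20, 17] -> [-90, -360, -342, -180, 153] -> [810, 3240, 3078, 1620, -1377] -> [-1377] -> [4131]
  [-2, -21, -9, 21, -18, -30, -34, -3, -46, 13] -> [-18, -189, -81, 189, -162, -270, -306, -27, -414, 117] -> [162, 1701, 729, -1701, 1458, 2430, 2754, 243, 3726, -1053] -> [1701, 729, -1701, 243, -1053] -> [-5103, -2187, 5103, -729, 3159]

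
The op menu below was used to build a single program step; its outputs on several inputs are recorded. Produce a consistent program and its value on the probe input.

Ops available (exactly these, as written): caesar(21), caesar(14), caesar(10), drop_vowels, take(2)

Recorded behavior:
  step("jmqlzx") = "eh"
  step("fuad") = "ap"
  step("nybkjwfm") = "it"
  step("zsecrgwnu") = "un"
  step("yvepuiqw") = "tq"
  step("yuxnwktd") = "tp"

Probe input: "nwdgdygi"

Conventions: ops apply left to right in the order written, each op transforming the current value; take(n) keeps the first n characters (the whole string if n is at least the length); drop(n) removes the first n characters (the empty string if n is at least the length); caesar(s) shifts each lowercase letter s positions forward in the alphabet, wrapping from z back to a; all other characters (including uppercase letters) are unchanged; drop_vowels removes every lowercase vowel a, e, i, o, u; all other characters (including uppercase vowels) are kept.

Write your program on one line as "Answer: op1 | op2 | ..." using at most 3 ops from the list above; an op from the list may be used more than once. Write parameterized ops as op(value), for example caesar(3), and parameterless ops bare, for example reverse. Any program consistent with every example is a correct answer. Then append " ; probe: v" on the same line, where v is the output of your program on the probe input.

caesar(21) | take(2) ; probe: "ir"

Check, running the answer program on each example:
  "jmqlzx" -> "ehlgus" -> "eh"
  "fuad" -> "apvy" -> "ap"
  "nybkjwfm" -> "itwferah" -> "it"
  "zsecrgwnu" -> "unzxmbrip" -> "un"
  "yvepuiqw" -> "tqzkpdlr" -> "tq"
  "yuxnwktd" -> "tpsirfoy" -> "tp"
  probe: "nwdgdygi" -> "irybytbd" -> "ir"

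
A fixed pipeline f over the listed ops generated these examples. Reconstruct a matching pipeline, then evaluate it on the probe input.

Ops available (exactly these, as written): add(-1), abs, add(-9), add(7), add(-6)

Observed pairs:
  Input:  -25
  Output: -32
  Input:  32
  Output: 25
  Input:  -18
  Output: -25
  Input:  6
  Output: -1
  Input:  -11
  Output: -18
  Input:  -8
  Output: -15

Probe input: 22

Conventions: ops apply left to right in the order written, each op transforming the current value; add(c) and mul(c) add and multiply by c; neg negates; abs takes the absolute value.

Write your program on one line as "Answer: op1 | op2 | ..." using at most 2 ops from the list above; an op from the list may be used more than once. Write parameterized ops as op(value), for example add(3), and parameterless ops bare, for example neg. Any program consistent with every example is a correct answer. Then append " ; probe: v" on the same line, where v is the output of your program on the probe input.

add(-1) | add(-6) ; probe: 15

Check, running the answer program on each example:
  -25 -> -26 -> -32
  32 -> 31 -> 25
  -18 -> -19 -> -25
  6 -> 5 -> -1
  -11 -> -12 -> -18
  -8 -> -9 -> -15
  probe: 22 -> 21 -> 15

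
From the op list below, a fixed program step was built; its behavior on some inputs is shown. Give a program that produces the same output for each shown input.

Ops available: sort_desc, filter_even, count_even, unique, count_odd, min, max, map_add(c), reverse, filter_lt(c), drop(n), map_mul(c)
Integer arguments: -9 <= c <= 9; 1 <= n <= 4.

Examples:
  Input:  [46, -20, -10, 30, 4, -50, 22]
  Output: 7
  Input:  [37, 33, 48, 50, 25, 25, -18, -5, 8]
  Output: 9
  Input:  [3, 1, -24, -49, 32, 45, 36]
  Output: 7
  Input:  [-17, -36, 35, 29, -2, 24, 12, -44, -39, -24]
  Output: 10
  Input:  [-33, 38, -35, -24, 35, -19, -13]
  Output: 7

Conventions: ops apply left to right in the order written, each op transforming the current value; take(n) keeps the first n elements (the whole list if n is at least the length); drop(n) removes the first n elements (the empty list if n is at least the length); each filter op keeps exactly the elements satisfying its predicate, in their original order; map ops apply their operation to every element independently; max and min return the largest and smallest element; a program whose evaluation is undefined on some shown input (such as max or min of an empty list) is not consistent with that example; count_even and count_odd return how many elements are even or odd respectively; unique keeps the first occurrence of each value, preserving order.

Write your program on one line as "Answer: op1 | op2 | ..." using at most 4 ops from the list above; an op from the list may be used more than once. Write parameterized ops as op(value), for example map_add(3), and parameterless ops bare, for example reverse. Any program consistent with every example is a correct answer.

map_mul(-9) | sort_desc | map_mul(6) | count_even

Check, running the answer program on each example:
  [46, -20, -10, 30, 4, -50, 22] -> [-414, 180, 90, -270, -36, 450, -198] -> [450, 180, 90, -36, -198, -270, -414] -> [2700, 1080, 540, -216, -1188, -1620, -2484] -> 7
  [37, 33, 48, 50, 25, 25, -18, -5, 8] -> [-333, -297, -432, -450, -225, -225, 162, 45, -72] -> [162, 45, -72, -225, -225, -297, -333, -432, -450] -> [972, 270, -432, -1350, -1350, -1782, -1998, -2592, -2700] -> 9
  [3, 1, -24, -49, 32, 45, 36] -> [-27, -9, 216, 441, -288, -405, -324] -> [441, 216, -9, -27, -288, -324, -405] -> [2646, 1296, -54, -162, -1728, -1944, -2430] -> 7
  [-17, -36, 35, 29, -2, 24, 12, -44, -39, -24] -> [153, 324, -315, -261, 18, -216, -108, 396, 351, 216] -> [396, 351, 324, 216, 153, 18, -108, -216, -261, -315] -> [2376, 2106, 1944, 1296, 918, 108, -648, -1296, -1566, -1890] -> 10
  [-33, 38, -35, -24, 35, -19, -13] -> [297, -342, 315, 216, -315, 171, 117] -> [315, 297, 216, 171, 117, -315, -342] -> [1890, 1782, 1296, 1026, 702, -1890, -2052] -> 7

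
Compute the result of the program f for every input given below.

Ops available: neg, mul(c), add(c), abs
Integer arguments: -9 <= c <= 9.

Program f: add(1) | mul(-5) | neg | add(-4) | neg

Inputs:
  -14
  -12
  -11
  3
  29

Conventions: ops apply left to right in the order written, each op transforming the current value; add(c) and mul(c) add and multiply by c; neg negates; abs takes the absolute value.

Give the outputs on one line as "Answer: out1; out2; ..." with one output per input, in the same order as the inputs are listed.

69; 59; 54; -16; -146

Execution, op by op:
  -14 -> -13 -> 65 -> -65 -> -69 -> 69
  -12 -> -11 -> 55 -> -55 -> -59 -> 59
  -11 -> -10 -> 50 -> -50 -> -54 -> 54
  3 -> 4 -> -20 -> 20 -> 16 -> -16
  29 -> 30 -> -150 -> 150 -> 146 -> -146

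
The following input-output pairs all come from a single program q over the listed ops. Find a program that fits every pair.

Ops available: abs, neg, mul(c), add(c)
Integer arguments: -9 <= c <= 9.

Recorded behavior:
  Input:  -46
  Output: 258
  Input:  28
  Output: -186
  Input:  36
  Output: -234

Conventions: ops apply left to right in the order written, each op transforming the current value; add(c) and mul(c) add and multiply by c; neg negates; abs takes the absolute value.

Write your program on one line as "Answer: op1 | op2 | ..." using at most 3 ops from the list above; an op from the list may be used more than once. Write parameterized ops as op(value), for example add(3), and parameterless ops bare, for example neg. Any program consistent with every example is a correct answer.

add(3) | mul(6) | neg

Check, running the answer program on each example:
  -46 -> -43 -> -258 -> 258
  28 -> 31 -> 186 -> -186
  36 -> 39 -> 234 -> -234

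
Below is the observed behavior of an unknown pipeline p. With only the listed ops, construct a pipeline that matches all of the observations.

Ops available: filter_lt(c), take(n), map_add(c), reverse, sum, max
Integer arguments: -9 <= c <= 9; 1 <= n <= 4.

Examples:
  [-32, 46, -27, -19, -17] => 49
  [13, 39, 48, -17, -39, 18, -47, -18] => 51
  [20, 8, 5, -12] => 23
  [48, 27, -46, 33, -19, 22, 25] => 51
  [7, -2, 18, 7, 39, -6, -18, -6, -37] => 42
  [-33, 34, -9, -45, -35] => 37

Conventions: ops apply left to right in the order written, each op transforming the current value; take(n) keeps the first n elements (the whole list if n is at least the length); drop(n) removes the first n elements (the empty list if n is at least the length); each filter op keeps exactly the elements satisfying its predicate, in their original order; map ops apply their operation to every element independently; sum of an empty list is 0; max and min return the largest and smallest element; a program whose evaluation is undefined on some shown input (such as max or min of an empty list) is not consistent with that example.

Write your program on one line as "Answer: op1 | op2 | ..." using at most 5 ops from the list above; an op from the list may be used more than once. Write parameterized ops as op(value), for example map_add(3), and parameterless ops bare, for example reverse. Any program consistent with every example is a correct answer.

reverse | map_add(-6) | map_add(9) | max

Check, running the answer program on each example:
  [-32, 46, -27, -19, -17] -> [-17, -19, -27, 46, -32] -> [-23, -25, -33, 40, -38] -> [-14, -16, -24, 49, -29] -> 49
  [13, 39, 48, -17, -39, 18, -47, -18] -> [-18, -47, 18, -39, -17, 48, 39, 13] -> [-24, -53, 12, -45, -23, 42, 33, 7] -> [-15, -44, 21, -36, -14, 51, 42, 16] -> 51
  [20, 8, 5, -12] -> [-12, 5, 8, 20] -> [-18, -1, 2, 14] -> [-9, 8, 11, 23] -> 23
  [48, 27, -46, 33, -19, 22, 25] -> [25, 22, -19, 33, -46, 27, 48] -> [19, 16, -25, 27, -52, 21, 42] -> [28, 25, -16, 36, -43, 30, 51] -> 51
  [7, -2, 18, 7, 39, -6, -18, -6, -37] -> [-37, -6, -18, -6, 39, 7, 18, -2, 7] -> [-43, -12, -24, -12, 33, 1, 12, -8, 1] -> [-34, -3, -15, -3, 42, 10, 21, 1, 10] -> 42
  [-33, 34, -9, -45, -35] -> [-35, -45, -9, 34, -33] -> [-41, -51, -15, 28, -39] -> [-32, -42, -6, 37, -30] -> 37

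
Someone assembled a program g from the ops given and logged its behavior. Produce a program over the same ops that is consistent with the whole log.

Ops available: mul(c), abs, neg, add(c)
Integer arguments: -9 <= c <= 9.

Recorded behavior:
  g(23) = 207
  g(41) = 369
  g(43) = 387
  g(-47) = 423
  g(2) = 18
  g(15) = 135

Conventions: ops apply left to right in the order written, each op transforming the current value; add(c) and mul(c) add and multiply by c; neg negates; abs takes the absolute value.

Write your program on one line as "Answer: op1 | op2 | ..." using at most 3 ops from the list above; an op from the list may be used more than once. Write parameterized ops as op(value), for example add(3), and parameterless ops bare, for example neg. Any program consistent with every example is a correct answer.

mul(-9) | abs

Check, running the answer program on each example:
  23 -> -207 -> 207
  41 -> -369 -> 369
  43 -> -387 -> 387
  -47 -> 423 -> 423
  2 -> -18 -> 18
  15 -> -135 -> 135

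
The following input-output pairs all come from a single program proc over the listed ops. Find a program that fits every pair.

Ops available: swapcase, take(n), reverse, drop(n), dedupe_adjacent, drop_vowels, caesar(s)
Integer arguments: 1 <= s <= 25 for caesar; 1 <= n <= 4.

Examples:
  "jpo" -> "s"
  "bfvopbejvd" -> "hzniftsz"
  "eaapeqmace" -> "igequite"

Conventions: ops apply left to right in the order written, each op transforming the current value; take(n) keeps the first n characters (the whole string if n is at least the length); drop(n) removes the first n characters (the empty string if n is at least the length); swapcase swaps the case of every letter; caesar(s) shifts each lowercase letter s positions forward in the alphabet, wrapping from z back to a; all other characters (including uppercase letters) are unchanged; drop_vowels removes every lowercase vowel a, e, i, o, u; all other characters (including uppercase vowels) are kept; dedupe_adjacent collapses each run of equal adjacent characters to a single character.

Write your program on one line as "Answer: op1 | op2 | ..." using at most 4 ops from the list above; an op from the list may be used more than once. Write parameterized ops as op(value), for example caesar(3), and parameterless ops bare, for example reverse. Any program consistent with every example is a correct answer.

caesar(4) | drop(2) | reverse

Check, running the answer program on each example:
  "jpo" -> "nts" -> "s" -> "s"
  "bfvopbejvd" -> "fjzstfinzh" -> "zstfinzh" -> "hzniftsz"
  "eaapeqmace" -> "ieetiuqegi" -> "etiuqegi" -> "igequite"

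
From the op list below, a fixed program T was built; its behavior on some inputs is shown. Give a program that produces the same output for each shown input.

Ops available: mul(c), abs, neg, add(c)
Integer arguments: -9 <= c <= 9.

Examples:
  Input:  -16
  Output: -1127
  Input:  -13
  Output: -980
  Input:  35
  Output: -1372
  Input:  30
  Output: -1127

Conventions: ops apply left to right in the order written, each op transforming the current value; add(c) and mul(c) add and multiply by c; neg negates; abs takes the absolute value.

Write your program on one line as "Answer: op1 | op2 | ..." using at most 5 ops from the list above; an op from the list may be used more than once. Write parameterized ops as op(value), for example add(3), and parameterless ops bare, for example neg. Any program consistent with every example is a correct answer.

add(-6) | mul(-7) | add(7) | abs | mul(-7)

Check, running the answer program on each example:
  -16 -> -22 -> 154 -> 161 -> 161 -> -1127
  -13 -> -19 -> 133 -> 140 -> 140 -> -980
  35 -> 29 -> -203 -> -196 -> 196 -> -1372
  30 -> 24 -> -168 -> -161 -> 161 -> -1127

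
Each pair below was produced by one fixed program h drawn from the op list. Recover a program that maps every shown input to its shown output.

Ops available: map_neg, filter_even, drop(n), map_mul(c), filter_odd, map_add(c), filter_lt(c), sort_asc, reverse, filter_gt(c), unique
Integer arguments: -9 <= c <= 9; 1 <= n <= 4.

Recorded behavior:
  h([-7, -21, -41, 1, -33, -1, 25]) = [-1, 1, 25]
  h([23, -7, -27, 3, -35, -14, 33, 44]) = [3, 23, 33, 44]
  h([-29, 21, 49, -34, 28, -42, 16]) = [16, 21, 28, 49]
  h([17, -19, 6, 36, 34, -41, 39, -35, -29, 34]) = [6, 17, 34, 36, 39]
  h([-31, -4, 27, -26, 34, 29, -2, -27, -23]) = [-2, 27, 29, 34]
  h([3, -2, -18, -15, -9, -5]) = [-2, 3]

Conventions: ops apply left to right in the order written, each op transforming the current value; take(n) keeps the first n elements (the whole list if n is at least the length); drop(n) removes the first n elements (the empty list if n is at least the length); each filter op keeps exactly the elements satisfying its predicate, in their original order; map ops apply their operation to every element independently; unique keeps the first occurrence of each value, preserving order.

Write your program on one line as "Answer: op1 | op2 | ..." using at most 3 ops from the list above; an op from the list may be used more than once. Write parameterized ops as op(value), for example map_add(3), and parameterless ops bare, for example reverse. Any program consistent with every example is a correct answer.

sort_asc | unique | filter_gt(-4)

Check, running the answer program on each example:
  [-7, -21, -41, 1, -33, -1, 25] -> [-41, -33, -21, -7, -1, 1, 25] -> [-41, -33, -21, -7, -1, 1, 25] -> [-1, 1, 25]
  [23, -7, -27, 3, -35, -14, 33, 44] -> [-35, -27, -14, -7, 3, 23, 33, 44] -> [-35, -27, -14, -7, 3, 23, 33, 44] -> [3, 23, 33, 44]
  [-29, 21, 49, -34, 28, -42, 16] -> [-42, -34, -29, 16, 21, 28, 49] -> [-42, -34, -29, 16, 21, 28, 49] -> [16, 21, 28, 49]
  [17, -19, 6, 36, 34, -41, 39, -35, -29, 34] -> [-41, -35, -29, -19, 6, 17, 34, 34, 36, 39] -> [-41, -35, -29, -19, 6, 17, 34, 36, 39] -> [6, 17, 34, 36, 39]
  [-31, -4, 27, -26, 34, 29, -2, -27, -23] -> [-31, -27, -26, -23, -4, -2, 27, 29, 34] -> [-31, -27, -26, -23, -4, -2, 27, 29, 34] -> [-2, 27, 29, 34]
  [3, -2, -18, -15, -9, -5] -> [-18, -15, -9, -5, -2, 3] -> [-18, -15, -9, -5, -2, 3] -> [-2, 3]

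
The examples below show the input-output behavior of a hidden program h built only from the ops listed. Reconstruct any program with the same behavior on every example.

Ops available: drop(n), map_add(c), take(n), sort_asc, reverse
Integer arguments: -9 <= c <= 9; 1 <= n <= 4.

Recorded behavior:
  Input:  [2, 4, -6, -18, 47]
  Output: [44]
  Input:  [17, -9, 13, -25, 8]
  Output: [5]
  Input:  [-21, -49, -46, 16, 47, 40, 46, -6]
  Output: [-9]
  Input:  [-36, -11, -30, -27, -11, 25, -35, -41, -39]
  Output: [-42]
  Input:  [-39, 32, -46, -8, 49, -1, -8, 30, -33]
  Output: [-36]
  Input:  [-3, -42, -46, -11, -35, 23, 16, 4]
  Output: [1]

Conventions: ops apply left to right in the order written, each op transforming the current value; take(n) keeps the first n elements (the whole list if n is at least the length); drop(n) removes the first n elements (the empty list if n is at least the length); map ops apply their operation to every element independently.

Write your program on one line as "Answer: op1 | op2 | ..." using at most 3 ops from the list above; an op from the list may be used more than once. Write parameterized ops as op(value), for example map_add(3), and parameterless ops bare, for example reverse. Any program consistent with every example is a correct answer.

map_add(-3) | reverse | take(1)

Check, running the answer program on each example:
  [2, 4, -6, -18, 47] -> [-1, 1, -9, -21, 44] -> [44, -21, -9, 1, -1] -> [44]
  [17, -9, 13, -25, 8] -> [14, -12, 10, -28, 5] -> [5, -28, 10, -12, 14] -> [5]
  [-21, -49, -46, 16, 47, 40, 46, -6] -> [-24, -52, -49, 13, 44, 37, 43, -9] -> [-9, 43, 37, 44, 13, -49, -52, -24] -> [-9]
  [-36, -11, -30, -27, -11, 25, -35, -41, -39] -> [-39, -14, -33, -30, -14, 22, -38, -44, -42] -> [-42, -44, -38, 22, -14, -30, -33, -14, -39] -> [-42]
  [-39, 32, -46, -8, 49, -1, -8, 30, -33] -> [-42, 29, -49, -11, 46, -4, -11, 27, -36] -> [-36, 27, -11, -4, 46, -11, -49, 29, -42] -> [-36]
  [-3, -42, -46, -11, -35, 23, 16, 4] -> [-6, -45, -49, -14, -38, 20, 13, 1] -> [1, 13, 20, -38, -14, -49, -45, -6] -> [1]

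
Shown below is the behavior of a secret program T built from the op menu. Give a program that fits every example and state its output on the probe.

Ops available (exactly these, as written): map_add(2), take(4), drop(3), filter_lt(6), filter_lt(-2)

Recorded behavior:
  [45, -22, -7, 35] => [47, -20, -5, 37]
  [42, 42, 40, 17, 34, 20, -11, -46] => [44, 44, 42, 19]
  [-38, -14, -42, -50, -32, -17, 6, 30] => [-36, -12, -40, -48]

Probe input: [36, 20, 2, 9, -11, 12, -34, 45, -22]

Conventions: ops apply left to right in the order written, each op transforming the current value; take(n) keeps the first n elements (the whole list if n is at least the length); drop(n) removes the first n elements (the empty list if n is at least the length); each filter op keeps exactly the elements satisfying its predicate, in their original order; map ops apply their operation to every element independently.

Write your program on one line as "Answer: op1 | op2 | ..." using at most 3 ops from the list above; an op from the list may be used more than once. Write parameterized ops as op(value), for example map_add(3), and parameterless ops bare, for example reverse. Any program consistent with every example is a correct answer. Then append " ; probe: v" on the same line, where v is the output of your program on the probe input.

map_add(2) | take(4) ; probe: [38, 22, 4, 11]

Check, running the answer program on each example:
  [45, -22, -7, 35] -> [47, -20, -5, 37] -> [47, -20, -5, 37]
  [42, 42, 40, 17, 34, 20, -11, -46] -> [44, 44, 42, 19, 36, 22, -9, -44] -> [44, 44, 42, 19]
  [-38, -14, -42, -50, -32, -17, 6, 30] -> [-36, -12, -40, -48, -30, -15, 8, 32] -> [-36, -12, -40, -48]
  probe: [36, 20, 2, 9, -11, 12, -34, 45, -22] -> [38, 22, 4, 11, -9, 14, -32, 47, -20] -> [38, 22, 4, 11]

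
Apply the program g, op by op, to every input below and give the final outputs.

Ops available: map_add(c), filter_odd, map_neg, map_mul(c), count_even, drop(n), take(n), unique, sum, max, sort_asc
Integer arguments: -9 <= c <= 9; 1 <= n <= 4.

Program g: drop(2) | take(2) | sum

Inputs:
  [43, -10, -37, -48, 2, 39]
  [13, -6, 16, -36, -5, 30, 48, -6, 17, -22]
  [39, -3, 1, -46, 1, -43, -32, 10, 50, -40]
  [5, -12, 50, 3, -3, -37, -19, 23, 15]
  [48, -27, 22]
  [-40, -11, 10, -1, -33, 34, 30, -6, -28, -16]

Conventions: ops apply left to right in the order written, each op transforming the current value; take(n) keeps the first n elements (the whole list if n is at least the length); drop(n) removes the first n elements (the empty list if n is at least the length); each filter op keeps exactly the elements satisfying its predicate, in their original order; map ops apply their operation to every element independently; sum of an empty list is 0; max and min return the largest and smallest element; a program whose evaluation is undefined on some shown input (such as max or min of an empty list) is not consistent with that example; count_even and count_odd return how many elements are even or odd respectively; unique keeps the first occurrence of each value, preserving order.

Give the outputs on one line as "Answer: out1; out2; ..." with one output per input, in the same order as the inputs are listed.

Execution, op by op:
  [43, -10, -37, -48, 2, 39] -> [-37, -48, 2, 39] -> [-37, -48] -> -85
  [13, -6, 16, -36, -5, 30, 48, -6, 17, -22] -> [16, -36, -5, 30, 48, -6, 17, -22] -> [16, -36] -> -20
  [39, -3, 1, -46, 1, -43, -32, 10, 50, -40] -> [1, -46, 1, -43, -32, 10, 50, -40] -> [1, -46] -> -45
  [5, -12, 50, 3, -3, -37, -19, 23, 15] -> [50, 3, -3, -37, -19, 23, 15] -> [50, 3] -> 53
  [48, -27, 22] -> [22] -> [22] -> 22
  [-40, -11, 10, -1, -33, 34, 30, -6, -28, -16] -> [10, -1, -33, 34, 30, -6, -28, -16] -> [10, -1] -> 9

-85; -20; -45; 53; 22; 9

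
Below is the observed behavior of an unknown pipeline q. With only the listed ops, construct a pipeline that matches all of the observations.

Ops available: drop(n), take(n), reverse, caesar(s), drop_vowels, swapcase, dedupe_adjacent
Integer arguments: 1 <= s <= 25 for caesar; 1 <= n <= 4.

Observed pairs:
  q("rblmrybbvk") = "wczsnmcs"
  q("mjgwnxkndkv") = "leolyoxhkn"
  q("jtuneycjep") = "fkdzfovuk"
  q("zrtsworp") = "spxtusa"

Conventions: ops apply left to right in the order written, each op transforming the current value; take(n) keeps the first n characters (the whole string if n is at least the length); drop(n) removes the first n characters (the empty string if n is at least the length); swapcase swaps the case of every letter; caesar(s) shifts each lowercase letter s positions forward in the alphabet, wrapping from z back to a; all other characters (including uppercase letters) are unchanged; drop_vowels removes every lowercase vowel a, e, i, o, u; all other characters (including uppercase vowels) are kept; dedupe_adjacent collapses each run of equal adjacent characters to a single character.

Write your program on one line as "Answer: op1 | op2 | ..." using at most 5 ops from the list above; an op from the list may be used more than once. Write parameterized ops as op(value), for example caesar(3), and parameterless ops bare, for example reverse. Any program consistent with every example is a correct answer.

caesar(1) | reverse | dedupe_adjacent | drop(1)

Check, running the answer program on each example:
  "rblmrybbvk" -> "scmnszccwl" -> "lwcczsnmcs" -> "lwczsnmcs" -> "wczsnmcs"
  "mjgwnxkndkv" -> "nkhxoyloelw" -> "wleolyoxhkn" -> "wleolyoxhkn" -> "leolyoxhkn"
  "jtuneycjep" -> "kuvofzdkfq" -> "qfkdzfovuk" -> "qfkdzfovuk" -> "fkdzfovuk"
  "zrtsworp" -> "asutxpsq" -> "qspxtusa" -> "qspxtusa" -> "spxtusa"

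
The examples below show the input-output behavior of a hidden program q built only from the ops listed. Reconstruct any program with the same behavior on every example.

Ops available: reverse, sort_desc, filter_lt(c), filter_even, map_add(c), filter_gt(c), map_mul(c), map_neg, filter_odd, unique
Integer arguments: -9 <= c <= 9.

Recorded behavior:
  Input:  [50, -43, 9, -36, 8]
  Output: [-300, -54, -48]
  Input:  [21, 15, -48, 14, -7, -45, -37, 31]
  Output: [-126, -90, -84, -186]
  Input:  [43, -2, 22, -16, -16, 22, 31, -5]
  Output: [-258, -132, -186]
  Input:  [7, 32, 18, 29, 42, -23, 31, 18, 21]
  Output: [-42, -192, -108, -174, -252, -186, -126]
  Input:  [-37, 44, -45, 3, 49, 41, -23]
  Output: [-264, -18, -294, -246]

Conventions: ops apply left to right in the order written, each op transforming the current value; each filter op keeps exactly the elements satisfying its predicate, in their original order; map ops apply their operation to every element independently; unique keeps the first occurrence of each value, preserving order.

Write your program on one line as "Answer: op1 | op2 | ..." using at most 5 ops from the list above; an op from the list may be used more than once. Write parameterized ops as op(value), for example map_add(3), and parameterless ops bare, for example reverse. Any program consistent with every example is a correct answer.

unique | map_mul(6) | filter_gt(-8) | map_neg

Check, running the answer program on each example:
  [50, -43, 9, -36, 8] -> [50, -43, 9, -36, 8] -> [300, -258, 54, -216, 48] -> [300, 54, 48] -> [-300, -54, -48]
  [21, 15, -48, 14, -7, -45, -37, 31] -> [21, 15, -48, 14, -7, -45, -37, 31] -> [126, 90, -288, 84, -42, -270, -222, 186] -> [126, 90, 84, 186] -> [-126, -90, -84, -186]
  [43, -2, 22, -16, -16, 22, 31, -5] -> [43, -2, 22, -16, 31, -5] -> [258, -12, 132, -96, 186, -30] -> [258, 132, 186] -> [-258, -132, -186]
  [7, 32, 18, 29, 42, -23, 31, 18, 21] -> [7, 32, 18, 29, 42, -23, 31, 21] -> [42, 192, 108, 174, 252, -138, 186, 126] -> [42, 192, 108, 174, 252, 186, 126] -> [-42, -192, -108, -174, -252, -186, -126]
  [-37, 44, -45, 3, 49, 41, -23] -> [-37, 44, -45, 3, 49, 41, -23] -> [-222, 264, -270, 18, 294, 246, -138] -> [264, 18, 294, 246] -> [-264, -18, -294, -246]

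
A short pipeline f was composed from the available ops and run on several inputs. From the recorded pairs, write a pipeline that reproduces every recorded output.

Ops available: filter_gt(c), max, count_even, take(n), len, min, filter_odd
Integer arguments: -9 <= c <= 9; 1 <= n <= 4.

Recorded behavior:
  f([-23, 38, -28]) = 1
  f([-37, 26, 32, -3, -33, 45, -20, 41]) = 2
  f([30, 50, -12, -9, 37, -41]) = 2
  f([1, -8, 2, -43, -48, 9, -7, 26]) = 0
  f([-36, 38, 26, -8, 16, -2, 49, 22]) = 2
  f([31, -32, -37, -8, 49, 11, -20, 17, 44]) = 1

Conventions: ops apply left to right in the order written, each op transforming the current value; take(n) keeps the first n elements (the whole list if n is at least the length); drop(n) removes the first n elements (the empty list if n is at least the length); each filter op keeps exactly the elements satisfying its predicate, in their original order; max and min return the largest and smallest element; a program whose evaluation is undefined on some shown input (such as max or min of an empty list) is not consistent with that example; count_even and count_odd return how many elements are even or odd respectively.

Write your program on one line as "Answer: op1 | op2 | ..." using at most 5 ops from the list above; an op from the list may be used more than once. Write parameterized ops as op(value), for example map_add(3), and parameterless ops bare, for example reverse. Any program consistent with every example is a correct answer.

take(4) | filter_gt(1) | filter_gt(7) | len

Check, running the answer program on each example:
  [-23, 38, -28] -> [-23, 38, -28] -> [38] -> [38] -> 1
  [-37, 26, 32, -3, -33, 45, -20, 41] -> [-37, 26, 32, -3] -> [26, 32] -> [26, 32] -> 2
  [30, 50, -12, -9, 37, -41] -> [30, 50, -12, -9] -> [30, 50] -> [30, 50] -> 2
  [1, -8, 2, -43, -48, 9, -7, 26] -> [1, -8, 2, -43] -> [2] -> [] -> 0
  [-36, 38, 26, -8, 16, -2, 49, 22] -> [-36, 38, 26, -8] -> [38, 26] -> [38, 26] -> 2
  [31, -32, -37, -8, 49, 11, -20, 17, 44] -> [31, -32, -37, -8] -> [31] -> [31] -> 1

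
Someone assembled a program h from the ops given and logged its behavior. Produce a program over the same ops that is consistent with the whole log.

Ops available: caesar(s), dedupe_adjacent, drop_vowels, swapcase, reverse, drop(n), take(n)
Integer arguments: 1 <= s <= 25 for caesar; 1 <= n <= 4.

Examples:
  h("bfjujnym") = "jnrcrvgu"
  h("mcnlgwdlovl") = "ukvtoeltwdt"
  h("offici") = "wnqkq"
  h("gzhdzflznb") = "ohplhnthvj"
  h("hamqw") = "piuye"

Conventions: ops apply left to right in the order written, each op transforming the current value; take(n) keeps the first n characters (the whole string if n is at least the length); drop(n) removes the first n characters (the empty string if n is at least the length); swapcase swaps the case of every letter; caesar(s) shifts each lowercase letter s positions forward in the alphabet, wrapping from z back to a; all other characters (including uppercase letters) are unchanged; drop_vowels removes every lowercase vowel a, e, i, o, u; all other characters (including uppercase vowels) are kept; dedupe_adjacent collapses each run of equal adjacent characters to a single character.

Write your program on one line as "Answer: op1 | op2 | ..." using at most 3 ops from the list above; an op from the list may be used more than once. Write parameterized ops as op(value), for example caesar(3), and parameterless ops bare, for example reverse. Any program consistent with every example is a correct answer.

dedupe_adjacent | caesar(8)

Check, running the answer program on each example:
  "bfjujnym" -> "bfjujnym" -> "jnrcrvgu"
  "mcnlgwdlovl" -> "mcnlgwdlovl" -> "ukvtoeltwdt"
  "offici" -> "ofici" -> "wnqkq"
  "gzhdzflznb" -> "gzhdzflznb" -> "ohplhnthvj"
  "hamqw" -> "hamqw" -> "piuye"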